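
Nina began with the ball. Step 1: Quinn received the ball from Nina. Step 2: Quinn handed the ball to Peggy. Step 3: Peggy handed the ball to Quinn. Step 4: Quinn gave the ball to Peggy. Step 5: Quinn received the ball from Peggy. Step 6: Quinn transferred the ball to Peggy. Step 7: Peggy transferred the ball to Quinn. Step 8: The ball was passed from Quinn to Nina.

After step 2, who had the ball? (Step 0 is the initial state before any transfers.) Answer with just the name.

Tracking the ball holder through step 2:
After step 0 (start): Nina
After step 1: Quinn
After step 2: Peggy

At step 2, the holder is Peggy.

Answer: Peggy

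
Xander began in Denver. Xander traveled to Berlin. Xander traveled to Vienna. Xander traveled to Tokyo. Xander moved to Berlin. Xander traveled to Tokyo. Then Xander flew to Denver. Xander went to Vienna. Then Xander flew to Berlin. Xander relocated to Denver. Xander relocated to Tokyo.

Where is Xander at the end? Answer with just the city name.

Answer: Tokyo

Derivation:
Tracking Xander's location:
Start: Xander is in Denver.
After move 1: Denver -> Berlin. Xander is in Berlin.
After move 2: Berlin -> Vienna. Xander is in Vienna.
After move 3: Vienna -> Tokyo. Xander is in Tokyo.
After move 4: Tokyo -> Berlin. Xander is in Berlin.
After move 5: Berlin -> Tokyo. Xander is in Tokyo.
After move 6: Tokyo -> Denver. Xander is in Denver.
After move 7: Denver -> Vienna. Xander is in Vienna.
After move 8: Vienna -> Berlin. Xander is in Berlin.
After move 9: Berlin -> Denver. Xander is in Denver.
After move 10: Denver -> Tokyo. Xander is in Tokyo.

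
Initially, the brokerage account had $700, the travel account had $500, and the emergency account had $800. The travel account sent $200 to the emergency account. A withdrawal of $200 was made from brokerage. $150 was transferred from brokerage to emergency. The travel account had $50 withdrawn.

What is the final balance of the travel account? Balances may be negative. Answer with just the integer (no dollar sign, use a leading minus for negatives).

Tracking account balances step by step:
Start: brokerage=700, travel=500, emergency=800
Event 1 (transfer 200 travel -> emergency): travel: 500 - 200 = 300, emergency: 800 + 200 = 1000. Balances: brokerage=700, travel=300, emergency=1000
Event 2 (withdraw 200 from brokerage): brokerage: 700 - 200 = 500. Balances: brokerage=500, travel=300, emergency=1000
Event 3 (transfer 150 brokerage -> emergency): brokerage: 500 - 150 = 350, emergency: 1000 + 150 = 1150. Balances: brokerage=350, travel=300, emergency=1150
Event 4 (withdraw 50 from travel): travel: 300 - 50 = 250. Balances: brokerage=350, travel=250, emergency=1150

Final balance of travel: 250

Answer: 250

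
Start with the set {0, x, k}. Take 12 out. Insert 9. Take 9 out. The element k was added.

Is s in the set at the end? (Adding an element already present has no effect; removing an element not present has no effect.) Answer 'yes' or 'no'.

Tracking the set through each operation:
Start: {0, k, x}
Event 1 (remove 12): not present, no change. Set: {0, k, x}
Event 2 (add 9): added. Set: {0, 9, k, x}
Event 3 (remove 9): removed. Set: {0, k, x}
Event 4 (add k): already present, no change. Set: {0, k, x}

Final set: {0, k, x} (size 3)
s is NOT in the final set.

Answer: no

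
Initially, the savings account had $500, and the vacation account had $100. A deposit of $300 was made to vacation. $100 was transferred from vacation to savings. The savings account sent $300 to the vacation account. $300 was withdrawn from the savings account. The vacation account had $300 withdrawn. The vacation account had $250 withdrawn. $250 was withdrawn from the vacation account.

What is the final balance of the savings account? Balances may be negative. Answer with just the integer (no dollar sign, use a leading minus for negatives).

Answer: 0

Derivation:
Tracking account balances step by step:
Start: savings=500, vacation=100
Event 1 (deposit 300 to vacation): vacation: 100 + 300 = 400. Balances: savings=500, vacation=400
Event 2 (transfer 100 vacation -> savings): vacation: 400 - 100 = 300, savings: 500 + 100 = 600. Balances: savings=600, vacation=300
Event 3 (transfer 300 savings -> vacation): savings: 600 - 300 = 300, vacation: 300 + 300 = 600. Balances: savings=300, vacation=600
Event 4 (withdraw 300 from savings): savings: 300 - 300 = 0. Balances: savings=0, vacation=600
Event 5 (withdraw 300 from vacation): vacation: 600 - 300 = 300. Balances: savings=0, vacation=300
Event 6 (withdraw 250 from vacation): vacation: 300 - 250 = 50. Balances: savings=0, vacation=50
Event 7 (withdraw 250 from vacation): vacation: 50 - 250 = -200. Balances: savings=0, vacation=-200

Final balance of savings: 0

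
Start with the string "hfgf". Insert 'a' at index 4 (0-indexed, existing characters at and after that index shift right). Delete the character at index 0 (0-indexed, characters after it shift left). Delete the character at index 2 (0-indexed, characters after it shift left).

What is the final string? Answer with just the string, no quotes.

Applying each edit step by step:
Start: "hfgf"
Op 1 (insert 'a' at idx 4): "hfgf" -> "hfgfa"
Op 2 (delete idx 0 = 'h'): "hfgfa" -> "fgfa"
Op 3 (delete idx 2 = 'f'): "fgfa" -> "fga"

Answer: fga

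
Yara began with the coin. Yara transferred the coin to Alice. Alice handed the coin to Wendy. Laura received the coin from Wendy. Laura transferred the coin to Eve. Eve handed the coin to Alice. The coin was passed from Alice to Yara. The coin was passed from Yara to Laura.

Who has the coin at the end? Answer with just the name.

Answer: Laura

Derivation:
Tracking the coin through each event:
Start: Yara has the coin.
After event 1: Alice has the coin.
After event 2: Wendy has the coin.
After event 3: Laura has the coin.
After event 4: Eve has the coin.
After event 5: Alice has the coin.
After event 6: Yara has the coin.
After event 7: Laura has the coin.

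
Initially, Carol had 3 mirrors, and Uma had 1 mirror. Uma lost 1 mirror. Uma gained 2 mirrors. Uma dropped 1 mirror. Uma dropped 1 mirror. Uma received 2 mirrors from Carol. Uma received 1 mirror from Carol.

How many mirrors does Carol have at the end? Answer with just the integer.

Tracking counts step by step:
Start: Carol=3, Uma=1
Event 1 (Uma -1): Uma: 1 -> 0. State: Carol=3, Uma=0
Event 2 (Uma +2): Uma: 0 -> 2. State: Carol=3, Uma=2
Event 3 (Uma -1): Uma: 2 -> 1. State: Carol=3, Uma=1
Event 4 (Uma -1): Uma: 1 -> 0. State: Carol=3, Uma=0
Event 5 (Carol -> Uma, 2): Carol: 3 -> 1, Uma: 0 -> 2. State: Carol=1, Uma=2
Event 6 (Carol -> Uma, 1): Carol: 1 -> 0, Uma: 2 -> 3. State: Carol=0, Uma=3

Carol's final count: 0

Answer: 0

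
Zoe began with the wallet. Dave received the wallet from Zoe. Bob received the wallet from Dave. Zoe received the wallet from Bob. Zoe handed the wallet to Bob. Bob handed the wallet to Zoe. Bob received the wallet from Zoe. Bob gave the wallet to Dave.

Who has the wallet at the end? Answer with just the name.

Answer: Dave

Derivation:
Tracking the wallet through each event:
Start: Zoe has the wallet.
After event 1: Dave has the wallet.
After event 2: Bob has the wallet.
After event 3: Zoe has the wallet.
After event 4: Bob has the wallet.
After event 5: Zoe has the wallet.
After event 6: Bob has the wallet.
After event 7: Dave has the wallet.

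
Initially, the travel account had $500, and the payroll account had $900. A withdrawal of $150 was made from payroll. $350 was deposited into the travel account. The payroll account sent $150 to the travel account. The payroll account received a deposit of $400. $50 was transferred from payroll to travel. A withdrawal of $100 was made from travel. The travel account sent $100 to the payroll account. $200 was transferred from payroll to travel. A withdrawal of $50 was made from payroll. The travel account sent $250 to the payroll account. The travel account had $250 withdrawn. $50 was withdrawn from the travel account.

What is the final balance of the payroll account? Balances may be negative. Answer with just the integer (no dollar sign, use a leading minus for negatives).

Tracking account balances step by step:
Start: travel=500, payroll=900
Event 1 (withdraw 150 from payroll): payroll: 900 - 150 = 750. Balances: travel=500, payroll=750
Event 2 (deposit 350 to travel): travel: 500 + 350 = 850. Balances: travel=850, payroll=750
Event 3 (transfer 150 payroll -> travel): payroll: 750 - 150 = 600, travel: 850 + 150 = 1000. Balances: travel=1000, payroll=600
Event 4 (deposit 400 to payroll): payroll: 600 + 400 = 1000. Balances: travel=1000, payroll=1000
Event 5 (transfer 50 payroll -> travel): payroll: 1000 - 50 = 950, travel: 1000 + 50 = 1050. Balances: travel=1050, payroll=950
Event 6 (withdraw 100 from travel): travel: 1050 - 100 = 950. Balances: travel=950, payroll=950
Event 7 (transfer 100 travel -> payroll): travel: 950 - 100 = 850, payroll: 950 + 100 = 1050. Balances: travel=850, payroll=1050
Event 8 (transfer 200 payroll -> travel): payroll: 1050 - 200 = 850, travel: 850 + 200 = 1050. Balances: travel=1050, payroll=850
Event 9 (withdraw 50 from payroll): payroll: 850 - 50 = 800. Balances: travel=1050, payroll=800
Event 10 (transfer 250 travel -> payroll): travel: 1050 - 250 = 800, payroll: 800 + 250 = 1050. Balances: travel=800, payroll=1050
Event 11 (withdraw 250 from travel): travel: 800 - 250 = 550. Balances: travel=550, payroll=1050
Event 12 (withdraw 50 from travel): travel: 550 - 50 = 500. Balances: travel=500, payroll=1050

Final balance of payroll: 1050

Answer: 1050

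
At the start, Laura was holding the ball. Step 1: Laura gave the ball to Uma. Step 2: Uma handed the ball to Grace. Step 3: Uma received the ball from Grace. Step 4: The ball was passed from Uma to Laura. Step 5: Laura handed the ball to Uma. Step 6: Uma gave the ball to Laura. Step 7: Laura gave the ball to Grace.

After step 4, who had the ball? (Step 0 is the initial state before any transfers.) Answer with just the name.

Answer: Laura

Derivation:
Tracking the ball holder through step 4:
After step 0 (start): Laura
After step 1: Uma
After step 2: Grace
After step 3: Uma
After step 4: Laura

At step 4, the holder is Laura.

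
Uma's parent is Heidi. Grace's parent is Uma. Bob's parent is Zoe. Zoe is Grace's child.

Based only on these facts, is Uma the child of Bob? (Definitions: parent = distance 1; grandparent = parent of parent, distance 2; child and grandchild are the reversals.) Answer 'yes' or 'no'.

Answer: no

Derivation:
Reconstructing the parent chain from the given facts:
  Heidi -> Uma -> Grace -> Zoe -> Bob
(each arrow means 'parent of the next')
Positions in the chain (0 = top):
  position of Heidi: 0
  position of Uma: 1
  position of Grace: 2
  position of Zoe: 3
  position of Bob: 4

Uma is at position 1, Bob is at position 4; signed distance (j - i) = 3.
'child' requires j - i = -1. Actual distance is 3, so the relation does NOT hold.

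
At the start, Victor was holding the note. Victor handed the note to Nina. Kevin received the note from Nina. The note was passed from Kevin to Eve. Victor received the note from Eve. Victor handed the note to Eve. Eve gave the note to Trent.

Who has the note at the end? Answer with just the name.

Tracking the note through each event:
Start: Victor has the note.
After event 1: Nina has the note.
After event 2: Kevin has the note.
After event 3: Eve has the note.
After event 4: Victor has the note.
After event 5: Eve has the note.
After event 6: Trent has the note.

Answer: Trent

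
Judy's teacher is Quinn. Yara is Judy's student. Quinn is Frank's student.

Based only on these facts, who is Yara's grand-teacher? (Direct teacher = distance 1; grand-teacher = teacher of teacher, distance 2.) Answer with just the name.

Reconstructing the teacher chain from the given facts:
  Frank -> Quinn -> Judy -> Yara
(each arrow means 'teacher of the next')
Positions in the chain (0 = top):
  position of Frank: 0
  position of Quinn: 1
  position of Judy: 2
  position of Yara: 3

Yara is at position 3; the grand-teacher is 2 steps up the chain, i.e. position 1: Quinn.

Answer: Quinn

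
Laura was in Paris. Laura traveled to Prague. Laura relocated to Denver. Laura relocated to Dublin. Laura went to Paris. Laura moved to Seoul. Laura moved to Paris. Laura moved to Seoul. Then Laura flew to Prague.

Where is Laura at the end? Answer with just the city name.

Answer: Prague

Derivation:
Tracking Laura's location:
Start: Laura is in Paris.
After move 1: Paris -> Prague. Laura is in Prague.
After move 2: Prague -> Denver. Laura is in Denver.
After move 3: Denver -> Dublin. Laura is in Dublin.
After move 4: Dublin -> Paris. Laura is in Paris.
After move 5: Paris -> Seoul. Laura is in Seoul.
After move 6: Seoul -> Paris. Laura is in Paris.
After move 7: Paris -> Seoul. Laura is in Seoul.
After move 8: Seoul -> Prague. Laura is in Prague.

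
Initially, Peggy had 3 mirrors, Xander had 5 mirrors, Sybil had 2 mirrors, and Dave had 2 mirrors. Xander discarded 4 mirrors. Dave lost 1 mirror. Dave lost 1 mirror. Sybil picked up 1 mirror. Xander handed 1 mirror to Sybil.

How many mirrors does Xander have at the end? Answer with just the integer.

Answer: 0

Derivation:
Tracking counts step by step:
Start: Peggy=3, Xander=5, Sybil=2, Dave=2
Event 1 (Xander -4): Xander: 5 -> 1. State: Peggy=3, Xander=1, Sybil=2, Dave=2
Event 2 (Dave -1): Dave: 2 -> 1. State: Peggy=3, Xander=1, Sybil=2, Dave=1
Event 3 (Dave -1): Dave: 1 -> 0. State: Peggy=3, Xander=1, Sybil=2, Dave=0
Event 4 (Sybil +1): Sybil: 2 -> 3. State: Peggy=3, Xander=1, Sybil=3, Dave=0
Event 5 (Xander -> Sybil, 1): Xander: 1 -> 0, Sybil: 3 -> 4. State: Peggy=3, Xander=0, Sybil=4, Dave=0

Xander's final count: 0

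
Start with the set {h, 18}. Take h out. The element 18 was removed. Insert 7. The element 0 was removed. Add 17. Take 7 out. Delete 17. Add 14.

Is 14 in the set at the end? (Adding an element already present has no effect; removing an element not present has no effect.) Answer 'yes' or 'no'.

Tracking the set through each operation:
Start: {18, h}
Event 1 (remove h): removed. Set: {18}
Event 2 (remove 18): removed. Set: {}
Event 3 (add 7): added. Set: {7}
Event 4 (remove 0): not present, no change. Set: {7}
Event 5 (add 17): added. Set: {17, 7}
Event 6 (remove 7): removed. Set: {17}
Event 7 (remove 17): removed. Set: {}
Event 8 (add 14): added. Set: {14}

Final set: {14} (size 1)
14 is in the final set.

Answer: yes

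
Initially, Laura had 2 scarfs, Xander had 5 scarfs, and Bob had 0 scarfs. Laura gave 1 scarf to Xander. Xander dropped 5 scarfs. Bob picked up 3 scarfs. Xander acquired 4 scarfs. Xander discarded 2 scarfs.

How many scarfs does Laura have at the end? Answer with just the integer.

Answer: 1

Derivation:
Tracking counts step by step:
Start: Laura=2, Xander=5, Bob=0
Event 1 (Laura -> Xander, 1): Laura: 2 -> 1, Xander: 5 -> 6. State: Laura=1, Xander=6, Bob=0
Event 2 (Xander -5): Xander: 6 -> 1. State: Laura=1, Xander=1, Bob=0
Event 3 (Bob +3): Bob: 0 -> 3. State: Laura=1, Xander=1, Bob=3
Event 4 (Xander +4): Xander: 1 -> 5. State: Laura=1, Xander=5, Bob=3
Event 5 (Xander -2): Xander: 5 -> 3. State: Laura=1, Xander=3, Bob=3

Laura's final count: 1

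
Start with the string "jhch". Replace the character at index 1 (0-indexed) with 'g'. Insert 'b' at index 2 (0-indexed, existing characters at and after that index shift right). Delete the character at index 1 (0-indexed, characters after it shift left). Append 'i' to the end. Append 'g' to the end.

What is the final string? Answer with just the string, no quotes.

Answer: jbchig

Derivation:
Applying each edit step by step:
Start: "jhch"
Op 1 (replace idx 1: 'h' -> 'g'): "jhch" -> "jgch"
Op 2 (insert 'b' at idx 2): "jgch" -> "jgbch"
Op 3 (delete idx 1 = 'g'): "jgbch" -> "jbch"
Op 4 (append 'i'): "jbch" -> "jbchi"
Op 5 (append 'g'): "jbchi" -> "jbchig"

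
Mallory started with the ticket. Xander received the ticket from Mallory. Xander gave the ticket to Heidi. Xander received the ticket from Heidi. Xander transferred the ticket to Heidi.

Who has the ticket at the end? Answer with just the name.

Answer: Heidi

Derivation:
Tracking the ticket through each event:
Start: Mallory has the ticket.
After event 1: Xander has the ticket.
After event 2: Heidi has the ticket.
After event 3: Xander has the ticket.
After event 4: Heidi has the ticket.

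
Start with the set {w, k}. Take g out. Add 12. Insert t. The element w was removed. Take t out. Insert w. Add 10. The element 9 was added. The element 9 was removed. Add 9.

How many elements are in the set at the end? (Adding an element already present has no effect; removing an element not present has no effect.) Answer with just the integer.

Tracking the set through each operation:
Start: {k, w}
Event 1 (remove g): not present, no change. Set: {k, w}
Event 2 (add 12): added. Set: {12, k, w}
Event 3 (add t): added. Set: {12, k, t, w}
Event 4 (remove w): removed. Set: {12, k, t}
Event 5 (remove t): removed. Set: {12, k}
Event 6 (add w): added. Set: {12, k, w}
Event 7 (add 10): added. Set: {10, 12, k, w}
Event 8 (add 9): added. Set: {10, 12, 9, k, w}
Event 9 (remove 9): removed. Set: {10, 12, k, w}
Event 10 (add 9): added. Set: {10, 12, 9, k, w}

Final set: {10, 12, 9, k, w} (size 5)

Answer: 5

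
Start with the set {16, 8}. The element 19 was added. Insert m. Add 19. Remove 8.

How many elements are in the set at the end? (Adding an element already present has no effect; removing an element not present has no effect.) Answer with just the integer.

Answer: 3

Derivation:
Tracking the set through each operation:
Start: {16, 8}
Event 1 (add 19): added. Set: {16, 19, 8}
Event 2 (add m): added. Set: {16, 19, 8, m}
Event 3 (add 19): already present, no change. Set: {16, 19, 8, m}
Event 4 (remove 8): removed. Set: {16, 19, m}

Final set: {16, 19, m} (size 3)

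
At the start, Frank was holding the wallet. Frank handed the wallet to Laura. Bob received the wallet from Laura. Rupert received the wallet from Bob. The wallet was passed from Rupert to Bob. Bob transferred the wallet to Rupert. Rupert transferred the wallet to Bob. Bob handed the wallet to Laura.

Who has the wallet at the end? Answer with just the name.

Answer: Laura

Derivation:
Tracking the wallet through each event:
Start: Frank has the wallet.
After event 1: Laura has the wallet.
After event 2: Bob has the wallet.
After event 3: Rupert has the wallet.
After event 4: Bob has the wallet.
After event 5: Rupert has the wallet.
After event 6: Bob has the wallet.
After event 7: Laura has the wallet.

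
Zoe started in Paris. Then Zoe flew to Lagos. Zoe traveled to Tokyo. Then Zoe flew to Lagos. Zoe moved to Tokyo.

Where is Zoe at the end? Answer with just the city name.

Tracking Zoe's location:
Start: Zoe is in Paris.
After move 1: Paris -> Lagos. Zoe is in Lagos.
After move 2: Lagos -> Tokyo. Zoe is in Tokyo.
After move 3: Tokyo -> Lagos. Zoe is in Lagos.
After move 4: Lagos -> Tokyo. Zoe is in Tokyo.

Answer: Tokyo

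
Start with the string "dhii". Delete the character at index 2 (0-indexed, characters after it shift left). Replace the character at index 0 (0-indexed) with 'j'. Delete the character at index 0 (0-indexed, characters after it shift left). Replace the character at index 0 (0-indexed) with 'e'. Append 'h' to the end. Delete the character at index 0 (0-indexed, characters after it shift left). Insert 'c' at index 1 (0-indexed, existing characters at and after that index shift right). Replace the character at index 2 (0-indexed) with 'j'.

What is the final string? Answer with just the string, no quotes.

Answer: icj

Derivation:
Applying each edit step by step:
Start: "dhii"
Op 1 (delete idx 2 = 'i'): "dhii" -> "dhi"
Op 2 (replace idx 0: 'd' -> 'j'): "dhi" -> "jhi"
Op 3 (delete idx 0 = 'j'): "jhi" -> "hi"
Op 4 (replace idx 0: 'h' -> 'e'): "hi" -> "ei"
Op 5 (append 'h'): "ei" -> "eih"
Op 6 (delete idx 0 = 'e'): "eih" -> "ih"
Op 7 (insert 'c' at idx 1): "ih" -> "ich"
Op 8 (replace idx 2: 'h' -> 'j'): "ich" -> "icj"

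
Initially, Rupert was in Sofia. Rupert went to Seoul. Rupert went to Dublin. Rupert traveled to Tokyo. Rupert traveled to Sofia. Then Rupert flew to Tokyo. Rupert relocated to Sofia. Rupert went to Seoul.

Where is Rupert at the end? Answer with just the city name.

Tracking Rupert's location:
Start: Rupert is in Sofia.
After move 1: Sofia -> Seoul. Rupert is in Seoul.
After move 2: Seoul -> Dublin. Rupert is in Dublin.
After move 3: Dublin -> Tokyo. Rupert is in Tokyo.
After move 4: Tokyo -> Sofia. Rupert is in Sofia.
After move 5: Sofia -> Tokyo. Rupert is in Tokyo.
After move 6: Tokyo -> Sofia. Rupert is in Sofia.
After move 7: Sofia -> Seoul. Rupert is in Seoul.

Answer: Seoul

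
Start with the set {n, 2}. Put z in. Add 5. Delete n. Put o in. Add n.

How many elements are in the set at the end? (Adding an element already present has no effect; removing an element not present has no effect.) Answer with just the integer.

Tracking the set through each operation:
Start: {2, n}
Event 1 (add z): added. Set: {2, n, z}
Event 2 (add 5): added. Set: {2, 5, n, z}
Event 3 (remove n): removed. Set: {2, 5, z}
Event 4 (add o): added. Set: {2, 5, o, z}
Event 5 (add n): added. Set: {2, 5, n, o, z}

Final set: {2, 5, n, o, z} (size 5)

Answer: 5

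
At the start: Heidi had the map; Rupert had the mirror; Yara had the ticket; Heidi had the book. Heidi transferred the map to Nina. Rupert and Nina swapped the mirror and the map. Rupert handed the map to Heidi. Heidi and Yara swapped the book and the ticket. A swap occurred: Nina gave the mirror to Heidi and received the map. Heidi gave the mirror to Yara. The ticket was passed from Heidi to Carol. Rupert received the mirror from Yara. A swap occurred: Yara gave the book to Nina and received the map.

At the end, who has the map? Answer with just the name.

Answer: Yara

Derivation:
Tracking all object holders:
Start: map:Heidi, mirror:Rupert, ticket:Yara, book:Heidi
Event 1 (give map: Heidi -> Nina). State: map:Nina, mirror:Rupert, ticket:Yara, book:Heidi
Event 2 (swap mirror<->map: now mirror:Nina, map:Rupert). State: map:Rupert, mirror:Nina, ticket:Yara, book:Heidi
Event 3 (give map: Rupert -> Heidi). State: map:Heidi, mirror:Nina, ticket:Yara, book:Heidi
Event 4 (swap book<->ticket: now book:Yara, ticket:Heidi). State: map:Heidi, mirror:Nina, ticket:Heidi, book:Yara
Event 5 (swap mirror<->map: now mirror:Heidi, map:Nina). State: map:Nina, mirror:Heidi, ticket:Heidi, book:Yara
Event 6 (give mirror: Heidi -> Yara). State: map:Nina, mirror:Yara, ticket:Heidi, book:Yara
Event 7 (give ticket: Heidi -> Carol). State: map:Nina, mirror:Yara, ticket:Carol, book:Yara
Event 8 (give mirror: Yara -> Rupert). State: map:Nina, mirror:Rupert, ticket:Carol, book:Yara
Event 9 (swap book<->map: now book:Nina, map:Yara). State: map:Yara, mirror:Rupert, ticket:Carol, book:Nina

Final state: map:Yara, mirror:Rupert, ticket:Carol, book:Nina
The map is held by Yara.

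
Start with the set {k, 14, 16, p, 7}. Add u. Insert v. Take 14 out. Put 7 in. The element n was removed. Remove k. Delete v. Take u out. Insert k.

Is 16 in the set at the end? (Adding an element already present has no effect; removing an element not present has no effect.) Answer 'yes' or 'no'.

Tracking the set through each operation:
Start: {14, 16, 7, k, p}
Event 1 (add u): added. Set: {14, 16, 7, k, p, u}
Event 2 (add v): added. Set: {14, 16, 7, k, p, u, v}
Event 3 (remove 14): removed. Set: {16, 7, k, p, u, v}
Event 4 (add 7): already present, no change. Set: {16, 7, k, p, u, v}
Event 5 (remove n): not present, no change. Set: {16, 7, k, p, u, v}
Event 6 (remove k): removed. Set: {16, 7, p, u, v}
Event 7 (remove v): removed. Set: {16, 7, p, u}
Event 8 (remove u): removed. Set: {16, 7, p}
Event 9 (add k): added. Set: {16, 7, k, p}

Final set: {16, 7, k, p} (size 4)
16 is in the final set.

Answer: yes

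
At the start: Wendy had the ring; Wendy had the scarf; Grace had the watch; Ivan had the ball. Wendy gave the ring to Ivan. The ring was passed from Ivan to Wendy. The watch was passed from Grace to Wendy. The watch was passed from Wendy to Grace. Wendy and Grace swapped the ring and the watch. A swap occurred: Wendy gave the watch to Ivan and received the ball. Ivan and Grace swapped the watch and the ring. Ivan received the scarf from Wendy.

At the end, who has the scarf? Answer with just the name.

Answer: Ivan

Derivation:
Tracking all object holders:
Start: ring:Wendy, scarf:Wendy, watch:Grace, ball:Ivan
Event 1 (give ring: Wendy -> Ivan). State: ring:Ivan, scarf:Wendy, watch:Grace, ball:Ivan
Event 2 (give ring: Ivan -> Wendy). State: ring:Wendy, scarf:Wendy, watch:Grace, ball:Ivan
Event 3 (give watch: Grace -> Wendy). State: ring:Wendy, scarf:Wendy, watch:Wendy, ball:Ivan
Event 4 (give watch: Wendy -> Grace). State: ring:Wendy, scarf:Wendy, watch:Grace, ball:Ivan
Event 5 (swap ring<->watch: now ring:Grace, watch:Wendy). State: ring:Grace, scarf:Wendy, watch:Wendy, ball:Ivan
Event 6 (swap watch<->ball: now watch:Ivan, ball:Wendy). State: ring:Grace, scarf:Wendy, watch:Ivan, ball:Wendy
Event 7 (swap watch<->ring: now watch:Grace, ring:Ivan). State: ring:Ivan, scarf:Wendy, watch:Grace, ball:Wendy
Event 8 (give scarf: Wendy -> Ivan). State: ring:Ivan, scarf:Ivan, watch:Grace, ball:Wendy

Final state: ring:Ivan, scarf:Ivan, watch:Grace, ball:Wendy
The scarf is held by Ivan.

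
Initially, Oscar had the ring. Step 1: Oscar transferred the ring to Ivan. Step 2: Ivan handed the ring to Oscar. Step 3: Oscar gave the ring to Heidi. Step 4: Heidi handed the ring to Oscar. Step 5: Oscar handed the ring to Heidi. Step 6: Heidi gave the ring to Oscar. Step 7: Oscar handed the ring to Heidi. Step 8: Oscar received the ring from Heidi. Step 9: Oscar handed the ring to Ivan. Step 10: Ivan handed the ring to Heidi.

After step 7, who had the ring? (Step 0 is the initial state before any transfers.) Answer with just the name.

Answer: Heidi

Derivation:
Tracking the ring holder through step 7:
After step 0 (start): Oscar
After step 1: Ivan
After step 2: Oscar
After step 3: Heidi
After step 4: Oscar
After step 5: Heidi
After step 6: Oscar
After step 7: Heidi

At step 7, the holder is Heidi.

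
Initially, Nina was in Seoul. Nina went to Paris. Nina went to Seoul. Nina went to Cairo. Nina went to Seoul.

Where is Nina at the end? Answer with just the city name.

Tracking Nina's location:
Start: Nina is in Seoul.
After move 1: Seoul -> Paris. Nina is in Paris.
After move 2: Paris -> Seoul. Nina is in Seoul.
After move 3: Seoul -> Cairo. Nina is in Cairo.
After move 4: Cairo -> Seoul. Nina is in Seoul.

Answer: Seoul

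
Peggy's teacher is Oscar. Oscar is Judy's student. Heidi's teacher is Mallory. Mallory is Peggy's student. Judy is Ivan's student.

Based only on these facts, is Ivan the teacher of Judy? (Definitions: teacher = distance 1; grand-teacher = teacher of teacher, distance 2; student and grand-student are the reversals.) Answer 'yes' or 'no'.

Answer: yes

Derivation:
Reconstructing the teacher chain from the given facts:
  Ivan -> Judy -> Oscar -> Peggy -> Mallory -> Heidi
(each arrow means 'teacher of the next')
Positions in the chain (0 = top):
  position of Ivan: 0
  position of Judy: 1
  position of Oscar: 2
  position of Peggy: 3
  position of Mallory: 4
  position of Heidi: 5

Ivan is at position 0, Judy is at position 1; signed distance (j - i) = 1.
'teacher' requires j - i = 1. Actual distance is 1, so the relation HOLDS.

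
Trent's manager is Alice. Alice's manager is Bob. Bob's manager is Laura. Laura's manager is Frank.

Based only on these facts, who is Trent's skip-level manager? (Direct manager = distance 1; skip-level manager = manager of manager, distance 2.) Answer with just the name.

Reconstructing the manager chain from the given facts:
  Frank -> Laura -> Bob -> Alice -> Trent
(each arrow means 'manager of the next')
Positions in the chain (0 = top):
  position of Frank: 0
  position of Laura: 1
  position of Bob: 2
  position of Alice: 3
  position of Trent: 4

Trent is at position 4; the skip-level manager is 2 steps up the chain, i.e. position 2: Bob.

Answer: Bob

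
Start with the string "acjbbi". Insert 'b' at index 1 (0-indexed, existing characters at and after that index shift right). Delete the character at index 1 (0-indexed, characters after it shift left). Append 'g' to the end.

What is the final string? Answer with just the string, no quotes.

Applying each edit step by step:
Start: "acjbbi"
Op 1 (insert 'b' at idx 1): "acjbbi" -> "abcjbbi"
Op 2 (delete idx 1 = 'b'): "abcjbbi" -> "acjbbi"
Op 3 (append 'g'): "acjbbi" -> "acjbbig"

Answer: acjbbig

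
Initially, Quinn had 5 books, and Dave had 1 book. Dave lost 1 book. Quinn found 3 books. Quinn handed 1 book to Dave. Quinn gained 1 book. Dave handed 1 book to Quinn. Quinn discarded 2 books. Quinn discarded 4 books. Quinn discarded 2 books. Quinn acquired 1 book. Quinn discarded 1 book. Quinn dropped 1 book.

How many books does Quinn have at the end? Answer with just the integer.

Answer: 0

Derivation:
Tracking counts step by step:
Start: Quinn=5, Dave=1
Event 1 (Dave -1): Dave: 1 -> 0. State: Quinn=5, Dave=0
Event 2 (Quinn +3): Quinn: 5 -> 8. State: Quinn=8, Dave=0
Event 3 (Quinn -> Dave, 1): Quinn: 8 -> 7, Dave: 0 -> 1. State: Quinn=7, Dave=1
Event 4 (Quinn +1): Quinn: 7 -> 8. State: Quinn=8, Dave=1
Event 5 (Dave -> Quinn, 1): Dave: 1 -> 0, Quinn: 8 -> 9. State: Quinn=9, Dave=0
Event 6 (Quinn -2): Quinn: 9 -> 7. State: Quinn=7, Dave=0
Event 7 (Quinn -4): Quinn: 7 -> 3. State: Quinn=3, Dave=0
Event 8 (Quinn -2): Quinn: 3 -> 1. State: Quinn=1, Dave=0
Event 9 (Quinn +1): Quinn: 1 -> 2. State: Quinn=2, Dave=0
Event 10 (Quinn -1): Quinn: 2 -> 1. State: Quinn=1, Dave=0
Event 11 (Quinn -1): Quinn: 1 -> 0. State: Quinn=0, Dave=0

Quinn's final count: 0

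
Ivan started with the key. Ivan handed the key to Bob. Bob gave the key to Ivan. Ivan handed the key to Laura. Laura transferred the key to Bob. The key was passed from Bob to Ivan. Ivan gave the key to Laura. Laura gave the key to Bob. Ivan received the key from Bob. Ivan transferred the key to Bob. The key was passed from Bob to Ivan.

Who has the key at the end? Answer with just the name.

Tracking the key through each event:
Start: Ivan has the key.
After event 1: Bob has the key.
After event 2: Ivan has the key.
After event 3: Laura has the key.
After event 4: Bob has the key.
After event 5: Ivan has the key.
After event 6: Laura has the key.
After event 7: Bob has the key.
After event 8: Ivan has the key.
After event 9: Bob has the key.
After event 10: Ivan has the key.

Answer: Ivan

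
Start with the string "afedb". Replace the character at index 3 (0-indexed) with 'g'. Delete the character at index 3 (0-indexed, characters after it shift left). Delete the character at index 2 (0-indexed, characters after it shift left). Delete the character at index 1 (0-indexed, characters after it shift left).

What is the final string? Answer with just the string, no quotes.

Answer: ab

Derivation:
Applying each edit step by step:
Start: "afedb"
Op 1 (replace idx 3: 'd' -> 'g'): "afedb" -> "afegb"
Op 2 (delete idx 3 = 'g'): "afegb" -> "afeb"
Op 3 (delete idx 2 = 'e'): "afeb" -> "afb"
Op 4 (delete idx 1 = 'f'): "afb" -> "ab"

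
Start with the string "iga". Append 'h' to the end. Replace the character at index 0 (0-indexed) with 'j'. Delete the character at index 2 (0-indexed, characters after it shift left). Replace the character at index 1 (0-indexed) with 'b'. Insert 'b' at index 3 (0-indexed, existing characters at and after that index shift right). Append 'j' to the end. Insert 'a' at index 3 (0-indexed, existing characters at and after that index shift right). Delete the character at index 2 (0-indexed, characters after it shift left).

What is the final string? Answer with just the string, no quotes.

Applying each edit step by step:
Start: "iga"
Op 1 (append 'h'): "iga" -> "igah"
Op 2 (replace idx 0: 'i' -> 'j'): "igah" -> "jgah"
Op 3 (delete idx 2 = 'a'): "jgah" -> "jgh"
Op 4 (replace idx 1: 'g' -> 'b'): "jgh" -> "jbh"
Op 5 (insert 'b' at idx 3): "jbh" -> "jbhb"
Op 6 (append 'j'): "jbhb" -> "jbhbj"
Op 7 (insert 'a' at idx 3): "jbhbj" -> "jbhabj"
Op 8 (delete idx 2 = 'h'): "jbhabj" -> "jbabj"

Answer: jbabj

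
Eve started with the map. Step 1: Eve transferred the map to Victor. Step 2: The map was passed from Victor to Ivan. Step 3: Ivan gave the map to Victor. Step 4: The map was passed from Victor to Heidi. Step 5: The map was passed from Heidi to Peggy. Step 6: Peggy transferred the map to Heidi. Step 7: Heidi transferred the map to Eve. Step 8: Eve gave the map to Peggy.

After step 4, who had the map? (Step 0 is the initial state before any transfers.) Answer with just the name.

Answer: Heidi

Derivation:
Tracking the map holder through step 4:
After step 0 (start): Eve
After step 1: Victor
After step 2: Ivan
After step 3: Victor
After step 4: Heidi

At step 4, the holder is Heidi.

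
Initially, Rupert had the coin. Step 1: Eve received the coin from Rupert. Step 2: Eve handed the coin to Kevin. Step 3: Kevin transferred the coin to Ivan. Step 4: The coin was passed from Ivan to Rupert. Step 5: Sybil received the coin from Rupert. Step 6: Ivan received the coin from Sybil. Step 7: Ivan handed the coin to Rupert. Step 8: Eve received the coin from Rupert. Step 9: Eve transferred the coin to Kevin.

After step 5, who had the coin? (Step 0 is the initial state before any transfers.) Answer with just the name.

Answer: Sybil

Derivation:
Tracking the coin holder through step 5:
After step 0 (start): Rupert
After step 1: Eve
After step 2: Kevin
After step 3: Ivan
After step 4: Rupert
After step 5: Sybil

At step 5, the holder is Sybil.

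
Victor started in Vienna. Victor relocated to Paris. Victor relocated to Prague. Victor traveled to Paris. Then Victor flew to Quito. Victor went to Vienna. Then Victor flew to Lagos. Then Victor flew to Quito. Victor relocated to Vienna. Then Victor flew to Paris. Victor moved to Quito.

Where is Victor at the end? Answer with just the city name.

Tracking Victor's location:
Start: Victor is in Vienna.
After move 1: Vienna -> Paris. Victor is in Paris.
After move 2: Paris -> Prague. Victor is in Prague.
After move 3: Prague -> Paris. Victor is in Paris.
After move 4: Paris -> Quito. Victor is in Quito.
After move 5: Quito -> Vienna. Victor is in Vienna.
After move 6: Vienna -> Lagos. Victor is in Lagos.
After move 7: Lagos -> Quito. Victor is in Quito.
After move 8: Quito -> Vienna. Victor is in Vienna.
After move 9: Vienna -> Paris. Victor is in Paris.
After move 10: Paris -> Quito. Victor is in Quito.

Answer: Quito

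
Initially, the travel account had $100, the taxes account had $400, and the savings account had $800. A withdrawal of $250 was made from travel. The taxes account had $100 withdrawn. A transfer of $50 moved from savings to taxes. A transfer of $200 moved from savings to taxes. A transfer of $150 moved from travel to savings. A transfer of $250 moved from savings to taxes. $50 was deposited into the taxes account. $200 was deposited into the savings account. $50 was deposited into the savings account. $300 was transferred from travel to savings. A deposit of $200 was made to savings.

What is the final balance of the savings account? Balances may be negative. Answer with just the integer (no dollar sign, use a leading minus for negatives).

Tracking account balances step by step:
Start: travel=100, taxes=400, savings=800
Event 1 (withdraw 250 from travel): travel: 100 - 250 = -150. Balances: travel=-150, taxes=400, savings=800
Event 2 (withdraw 100 from taxes): taxes: 400 - 100 = 300. Balances: travel=-150, taxes=300, savings=800
Event 3 (transfer 50 savings -> taxes): savings: 800 - 50 = 750, taxes: 300 + 50 = 350. Balances: travel=-150, taxes=350, savings=750
Event 4 (transfer 200 savings -> taxes): savings: 750 - 200 = 550, taxes: 350 + 200 = 550. Balances: travel=-150, taxes=550, savings=550
Event 5 (transfer 150 travel -> savings): travel: -150 - 150 = -300, savings: 550 + 150 = 700. Balances: travel=-300, taxes=550, savings=700
Event 6 (transfer 250 savings -> taxes): savings: 700 - 250 = 450, taxes: 550 + 250 = 800. Balances: travel=-300, taxes=800, savings=450
Event 7 (deposit 50 to taxes): taxes: 800 + 50 = 850. Balances: travel=-300, taxes=850, savings=450
Event 8 (deposit 200 to savings): savings: 450 + 200 = 650. Balances: travel=-300, taxes=850, savings=650
Event 9 (deposit 50 to savings): savings: 650 + 50 = 700. Balances: travel=-300, taxes=850, savings=700
Event 10 (transfer 300 travel -> savings): travel: -300 - 300 = -600, savings: 700 + 300 = 1000. Balances: travel=-600, taxes=850, savings=1000
Event 11 (deposit 200 to savings): savings: 1000 + 200 = 1200. Balances: travel=-600, taxes=850, savings=1200

Final balance of savings: 1200

Answer: 1200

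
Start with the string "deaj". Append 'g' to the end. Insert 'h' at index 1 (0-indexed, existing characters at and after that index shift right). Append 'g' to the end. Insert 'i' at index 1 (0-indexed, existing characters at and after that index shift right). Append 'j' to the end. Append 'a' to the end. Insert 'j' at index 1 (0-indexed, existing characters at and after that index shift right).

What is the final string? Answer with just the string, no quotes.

Answer: djiheajggja

Derivation:
Applying each edit step by step:
Start: "deaj"
Op 1 (append 'g'): "deaj" -> "deajg"
Op 2 (insert 'h' at idx 1): "deajg" -> "dheajg"
Op 3 (append 'g'): "dheajg" -> "dheajgg"
Op 4 (insert 'i' at idx 1): "dheajgg" -> "diheajgg"
Op 5 (append 'j'): "diheajgg" -> "diheajggj"
Op 6 (append 'a'): "diheajggj" -> "diheajggja"
Op 7 (insert 'j' at idx 1): "diheajggja" -> "djiheajggja"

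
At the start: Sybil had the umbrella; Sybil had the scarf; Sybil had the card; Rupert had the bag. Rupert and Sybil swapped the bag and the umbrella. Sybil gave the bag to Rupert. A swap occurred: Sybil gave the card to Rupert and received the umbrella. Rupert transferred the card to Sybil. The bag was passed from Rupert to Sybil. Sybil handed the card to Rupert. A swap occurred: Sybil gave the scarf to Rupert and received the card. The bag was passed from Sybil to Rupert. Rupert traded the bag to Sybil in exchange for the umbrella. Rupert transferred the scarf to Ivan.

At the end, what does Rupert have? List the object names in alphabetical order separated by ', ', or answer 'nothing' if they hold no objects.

Tracking all object holders:
Start: umbrella:Sybil, scarf:Sybil, card:Sybil, bag:Rupert
Event 1 (swap bag<->umbrella: now bag:Sybil, umbrella:Rupert). State: umbrella:Rupert, scarf:Sybil, card:Sybil, bag:Sybil
Event 2 (give bag: Sybil -> Rupert). State: umbrella:Rupert, scarf:Sybil, card:Sybil, bag:Rupert
Event 3 (swap card<->umbrella: now card:Rupert, umbrella:Sybil). State: umbrella:Sybil, scarf:Sybil, card:Rupert, bag:Rupert
Event 4 (give card: Rupert -> Sybil). State: umbrella:Sybil, scarf:Sybil, card:Sybil, bag:Rupert
Event 5 (give bag: Rupert -> Sybil). State: umbrella:Sybil, scarf:Sybil, card:Sybil, bag:Sybil
Event 6 (give card: Sybil -> Rupert). State: umbrella:Sybil, scarf:Sybil, card:Rupert, bag:Sybil
Event 7 (swap scarf<->card: now scarf:Rupert, card:Sybil). State: umbrella:Sybil, scarf:Rupert, card:Sybil, bag:Sybil
Event 8 (give bag: Sybil -> Rupert). State: umbrella:Sybil, scarf:Rupert, card:Sybil, bag:Rupert
Event 9 (swap bag<->umbrella: now bag:Sybil, umbrella:Rupert). State: umbrella:Rupert, scarf:Rupert, card:Sybil, bag:Sybil
Event 10 (give scarf: Rupert -> Ivan). State: umbrella:Rupert, scarf:Ivan, card:Sybil, bag:Sybil

Final state: umbrella:Rupert, scarf:Ivan, card:Sybil, bag:Sybil
Rupert holds: umbrella.

Answer: umbrella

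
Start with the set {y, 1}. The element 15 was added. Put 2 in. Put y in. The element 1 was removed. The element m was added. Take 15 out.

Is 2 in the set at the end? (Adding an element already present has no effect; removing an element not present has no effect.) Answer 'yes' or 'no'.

Answer: yes

Derivation:
Tracking the set through each operation:
Start: {1, y}
Event 1 (add 15): added. Set: {1, 15, y}
Event 2 (add 2): added. Set: {1, 15, 2, y}
Event 3 (add y): already present, no change. Set: {1, 15, 2, y}
Event 4 (remove 1): removed. Set: {15, 2, y}
Event 5 (add m): added. Set: {15, 2, m, y}
Event 6 (remove 15): removed. Set: {2, m, y}

Final set: {2, m, y} (size 3)
2 is in the final set.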